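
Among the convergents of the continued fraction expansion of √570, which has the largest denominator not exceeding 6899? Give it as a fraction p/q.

√570 = [23; 1, 6, 1, 46, …] (period length 4).
Convergents:
  p_0/q_0 = 23/1
  p_1/q_1 = 24/1
  p_2/q_2 = 167/7
  p_3/q_3 = 191/8
  p_4/q_4 = 8953/375
  p_5/q_5 = 9144/383
  p_6/q_6 = 63817/2673
  p_7/q_7 = 72961/3056
  p_8/q_8 = 3420023/143249
q_7 = 3056 ≤ 6899 < 143249 = q_8, so the answer is 72961/3056.

72961/3056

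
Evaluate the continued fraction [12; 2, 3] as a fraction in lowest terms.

87/7

Using pₖ = aₖpₖ₋₁ + pₖ₋₂ and qₖ = aₖqₖ₋₁ + qₖ₋₂:
  k=0: a=12, p=12, q=1
  k=1: a=2, p=25, q=2
  k=2: a=3, p=87, q=7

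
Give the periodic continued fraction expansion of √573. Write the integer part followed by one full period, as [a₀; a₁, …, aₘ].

a₀ = ⌊√573⌋ = 23.
With m₀=0, d₀=1 and mₖ₊₁ = dₖaₖ − mₖ, dₖ₊₁ = (n − mₖ₊₁²)/dₖ, aₖ₊₁ = ⌊(a₀+mₖ₊₁)/dₖ₊₁⌋:
  k=1: m=23, d=44, a=1
  k=2: m=21, d=3, a=14
  k=3: m=21, d=44, a=1
  k=4: m=23, d=1, a=46
d=1 and a=2a₀=46 at k=4, so the next step gives (m, d) = (23, 44) again — its k=1 value — and the period has length 4.

[23; 1, 14, 1, 46]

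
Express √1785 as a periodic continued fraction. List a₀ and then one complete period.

a₀ = ⌊√1785⌋ = 42.
With m₀=0, d₀=1 and mₖ₊₁ = dₖaₖ − mₖ, dₖ₊₁ = (n − mₖ₊₁²)/dₖ, aₖ₊₁ = ⌊(a₀+mₖ₊₁)/dₖ₊₁⌋:
  k=1: m=42, d=21, a=4
  k=2: m=42, d=1, a=84
d=1 and a=2a₀=84 at k=2, so the next step gives (m, d) = (42, 21) again — its k=1 value — and the period has length 2.

[42; 4, 84]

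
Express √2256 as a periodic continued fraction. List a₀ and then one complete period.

[47; 2, 94]

a₀ = ⌊√2256⌋ = 47.
With m₀=0, d₀=1 and mₖ₊₁ = dₖaₖ − mₖ, dₖ₊₁ = (n − mₖ₊₁²)/dₖ, aₖ₊₁ = ⌊(a₀+mₖ₊₁)/dₖ₊₁⌋:
  k=1: m=47, d=47, a=2
  k=2: m=47, d=1, a=94
d=1 and a=2a₀=94 at k=2, so the next step gives (m, d) = (47, 47) again — its k=1 value — and the period has length 2.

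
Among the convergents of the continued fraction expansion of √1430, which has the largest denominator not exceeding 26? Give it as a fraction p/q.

√1430 = [37; 1, 4, 2, 2, 2, 4, 1, 74, …] (period length 8).
Convergents:
  p_0/q_0 = 37/1
  p_1/q_1 = 38/1
  p_2/q_2 = 189/5
  p_3/q_3 = 416/11
  p_4/q_4 = 1021/27
q_3 = 11 ≤ 26 < 27 = q_4, so the answer is 416/11.

416/11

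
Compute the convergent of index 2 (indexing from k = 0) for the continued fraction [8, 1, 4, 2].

44/5

Using pₖ = aₖpₖ₋₁ + pₖ₋₂, qₖ = aₖqₖ₋₁ + qₖ₋₂ (with p₋₁=1, p₋₂=0, q₋₁=0, q₋₂=1):
  k=0: a=8, p=8, q=1
  k=1: a=1, p=9, q=1
  k=2: a=4, p=44, q=5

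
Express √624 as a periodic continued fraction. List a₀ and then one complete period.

[24; 1, 48]

a₀ = ⌊√624⌋ = 24.
With m₀=0, d₀=1 and mₖ₊₁ = dₖaₖ − mₖ, dₖ₊₁ = (n − mₖ₊₁²)/dₖ, aₖ₊₁ = ⌊(a₀+mₖ₊₁)/dₖ₊₁⌋:
  k=1: m=24, d=48, a=1
  k=2: m=24, d=1, a=48
d=1 and a=2a₀=48 at k=2, so the next step gives (m, d) = (24, 48) again — its k=1 value — and the period has length 2.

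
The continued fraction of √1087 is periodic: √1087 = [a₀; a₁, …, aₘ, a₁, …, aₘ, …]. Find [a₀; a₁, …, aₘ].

a₀ = ⌊√1087⌋ = 32.
With m₀=0, d₀=1 and mₖ₊₁ = dₖaₖ − mₖ, dₖ₊₁ = (n − mₖ₊₁²)/dₖ, aₖ₊₁ = ⌊(a₀+mₖ₊₁)/dₖ₊₁⌋:
  k=1: m=32, d=63, a=1
  k=2: m=31, d=2, a=31
  k=3: m=31, d=63, a=1
  k=4: m=32, d=1, a=64
d=1 and a=2a₀=64 at k=4, so the next step gives (m, d) = (32, 63) again — its k=1 value — and the period has length 4.

[32; 1, 31, 1, 64]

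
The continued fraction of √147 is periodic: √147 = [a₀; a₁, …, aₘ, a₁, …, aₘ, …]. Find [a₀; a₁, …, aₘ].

[12; 8, 24]

a₀ = ⌊√147⌋ = 12.
With m₀=0, d₀=1 and mₖ₊₁ = dₖaₖ − mₖ, dₖ₊₁ = (n − mₖ₊₁²)/dₖ, aₖ₊₁ = ⌊(a₀+mₖ₊₁)/dₖ₊₁⌋:
  k=1: m=12, d=3, a=8
  k=2: m=12, d=1, a=24
d=1 and a=2a₀=24 at k=2, so the next step gives (m, d) = (12, 3) again — its k=1 value — and the period has length 2.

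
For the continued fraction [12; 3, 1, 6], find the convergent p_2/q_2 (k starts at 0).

49/4

Using pₖ = aₖpₖ₋₁ + pₖ₋₂, qₖ = aₖqₖ₋₁ + qₖ₋₂ (with p₋₁=1, p₋₂=0, q₋₁=0, q₋₂=1):
  k=0: a=12, p=12, q=1
  k=1: a=3, p=37, q=3
  k=2: a=1, p=49, q=4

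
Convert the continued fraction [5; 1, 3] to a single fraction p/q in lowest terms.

Fold from the inside: start with 3/1.
  1 + 1/3 = 4/3
  5 + 3/4 = 23/4

23/4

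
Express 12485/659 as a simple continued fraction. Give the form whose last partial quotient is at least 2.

[18; 1, 17, 3, 3, 1, 2]

12485 = 18·659 + 623
659 = 1·623 + 36
623 = 17·36 + 11
36 = 3·11 + 3
11 = 3·3 + 2
3 = 1·2 + 1
2 = 2·1 + 0  (stop)
So 12485/659 = [18; 1, 17, 3, 3, 1, 2].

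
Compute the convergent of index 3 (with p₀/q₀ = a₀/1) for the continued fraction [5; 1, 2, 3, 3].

57/10

Using pₖ = aₖpₖ₋₁ + pₖ₋₂, qₖ = aₖqₖ₋₁ + qₖ₋₂ (with p₋₁=1, p₋₂=0, q₋₁=0, q₋₂=1):
  k=0: a=5, p=5, q=1
  k=1: a=1, p=6, q=1
  k=2: a=2, p=17, q=3
  k=3: a=3, p=57, q=10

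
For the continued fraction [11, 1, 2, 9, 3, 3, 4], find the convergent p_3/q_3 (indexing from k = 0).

327/28

Using pₖ = aₖpₖ₋₁ + pₖ₋₂, qₖ = aₖqₖ₋₁ + qₖ₋₂ (with p₋₁=1, p₋₂=0, q₋₁=0, q₋₂=1):
  k=0: a=11, p=11, q=1
  k=1: a=1, p=12, q=1
  k=2: a=2, p=35, q=3
  k=3: a=9, p=327, q=28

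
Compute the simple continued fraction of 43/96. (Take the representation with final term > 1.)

43 = 0*96 + 43
96 = 2*43 + 10
43 = 4*10 + 3
10 = 3*3 + 1
3 = 3*1 + 0  (stop)
So 43/96 = [0; 2, 4, 3, 3].

[0; 2, 4, 3, 3]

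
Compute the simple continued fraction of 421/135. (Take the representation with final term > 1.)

421 = 3*135 + 16
135 = 8*16 + 7
16 = 2*7 + 2
7 = 3*2 + 1
2 = 2*1 + 0  (stop)
So 421/135 = [3; 8, 2, 3, 2].

[3; 8, 2, 3, 2]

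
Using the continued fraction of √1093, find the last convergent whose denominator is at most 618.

18018/545

√1093 = [33; 16, 1, 1, 16, 66, …] (period length 5).
Convergents:
  p_0/q_0 = 33/1
  p_1/q_1 = 529/16
  p_2/q_2 = 562/17
  p_3/q_3 = 1091/33
  p_4/q_4 = 18018/545
  p_5/q_5 = 1190279/36003
q_4 = 545 ≤ 618 < 36003 = q_5, so the answer is 18018/545.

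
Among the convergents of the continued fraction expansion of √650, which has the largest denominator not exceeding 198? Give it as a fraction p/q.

√650 = [25; 2, 50, …] (period length 2).
Convergents:
  p_0/q_0 = 25/1
  p_1/q_1 = 51/2
  p_2/q_2 = 2575/101
  p_3/q_3 = 5201/204
q_2 = 101 ≤ 198 < 204 = q_3, so the answer is 2575/101.

2575/101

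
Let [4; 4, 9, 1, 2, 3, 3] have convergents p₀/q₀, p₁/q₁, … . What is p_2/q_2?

157/37

Using pₖ = aₖpₖ₋₁ + pₖ₋₂, qₖ = aₖqₖ₋₁ + qₖ₋₂ (with p₋₁=1, p₋₂=0, q₋₁=0, q₋₂=1):
  k=0: a=4, p=4, q=1
  k=1: a=4, p=17, q=4
  k=2: a=9, p=157, q=37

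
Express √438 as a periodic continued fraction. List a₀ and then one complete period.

[20; 1, 12, 1, 40]

a₀ = ⌊√438⌋ = 20.
With m₀=0, d₀=1 and mₖ₊₁ = dₖaₖ − mₖ, dₖ₊₁ = (n − mₖ₊₁²)/dₖ, aₖ₊₁ = ⌊(a₀+mₖ₊₁)/dₖ₊₁⌋:
  k=1: m=20, d=38, a=1
  k=2: m=18, d=3, a=12
  k=3: m=18, d=38, a=1
  k=4: m=20, d=1, a=40
d=1 and a=2a₀=40 at k=4, so the next step gives (m, d) = (20, 38) again — its k=1 value — and the period has length 4.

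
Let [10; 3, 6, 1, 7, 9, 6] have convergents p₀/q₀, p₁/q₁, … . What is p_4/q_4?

1785/173

Using pₖ = aₖpₖ₋₁ + pₖ₋₂, qₖ = aₖqₖ₋₁ + qₖ₋₂ (with p₋₁=1, p₋₂=0, q₋₁=0, q₋₂=1):
  k=0: a=10, p=10, q=1
  k=1: a=3, p=31, q=3
  k=2: a=6, p=196, q=19
  k=3: a=1, p=227, q=22
  k=4: a=7, p=1785, q=173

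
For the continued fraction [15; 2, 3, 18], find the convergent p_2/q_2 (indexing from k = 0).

Using pₖ = aₖpₖ₋₁ + pₖ₋₂, qₖ = aₖqₖ₋₁ + qₖ₋₂ (with p₋₁=1, p₋₂=0, q₋₁=0, q₋₂=1):
  k=0: a=15, p=15, q=1
  k=1: a=2, p=31, q=2
  k=2: a=3, p=108, q=7

108/7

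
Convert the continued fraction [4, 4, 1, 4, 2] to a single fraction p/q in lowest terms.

223/53

Using pₖ = aₖpₖ₋₁ + pₖ₋₂ and qₖ = aₖqₖ₋₁ + qₖ₋₂:
  k=0: a=4, p=4, q=1
  k=1: a=4, p=17, q=4
  k=2: a=1, p=21, q=5
  k=3: a=4, p=101, q=24
  k=4: a=2, p=223, q=53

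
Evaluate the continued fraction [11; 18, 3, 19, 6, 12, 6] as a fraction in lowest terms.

Using pₖ = aₖpₖ₋₁ + pₖ₋₂ and qₖ = aₖqₖ₋₁ + qₖ₋₂:
  k=0: a=11, p=11, q=1
  k=1: a=18, p=199, q=18
  k=2: a=3, p=608, q=55
  k=3: a=19, p=11751, q=1063
  k=4: a=6, p=71114, q=6433
  k=5: a=12, p=865119, q=78259
  k=6: a=6, p=5261828, q=475987

5261828/475987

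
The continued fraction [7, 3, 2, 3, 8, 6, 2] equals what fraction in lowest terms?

19213/2635

Fold from the inside: start with 2/1.
  6 + 1/2 = 13/2
  8 + 2/13 = 106/13
  3 + 13/106 = 331/106
  2 + 106/331 = 768/331
  3 + 331/768 = 2635/768
  7 + 768/2635 = 19213/2635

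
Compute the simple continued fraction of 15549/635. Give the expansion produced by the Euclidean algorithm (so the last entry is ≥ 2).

[24; 2, 18, 5, 1, 2]

15549 = 24·635 + 309
635 = 2·309 + 17
309 = 18·17 + 3
17 = 5·3 + 2
3 = 1·2 + 1
2 = 2·1 + 0  (stop)
So 15549/635 = [24; 2, 18, 5, 1, 2].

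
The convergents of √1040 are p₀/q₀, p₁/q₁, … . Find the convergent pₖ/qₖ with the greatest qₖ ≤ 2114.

33281/1032

√1040 = [32; 4, 64, …] (period length 2).
Convergents:
  p_0/q_0 = 32/1
  p_1/q_1 = 129/4
  p_2/q_2 = 8288/257
  p_3/q_3 = 33281/1032
  p_4/q_4 = 2138272/66305
q_3 = 1032 ≤ 2114 < 66305 = q_4, so the answer is 33281/1032.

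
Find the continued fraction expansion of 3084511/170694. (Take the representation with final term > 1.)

3084511 = 18·170694 + 12019
170694 = 14·12019 + 2428
12019 = 4·2428 + 2307
2428 = 1·2307 + 121
2307 = 19·121 + 8
121 = 15·8 + 1
8 = 8·1 + 0  (stop)
So 3084511/170694 = [18; 14, 4, 1, 19, 15, 8].

[18; 14, 4, 1, 19, 15, 8]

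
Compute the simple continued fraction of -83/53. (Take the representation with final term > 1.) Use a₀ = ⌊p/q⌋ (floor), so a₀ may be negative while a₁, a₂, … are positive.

-83 = -2·53 + 23
53 = 2·23 + 7
23 = 3·7 + 2
7 = 3·2 + 1
2 = 2·1 + 0  (stop)
So -83/53 = [-2; 2, 3, 3, 2].

[-2; 2, 3, 3, 2]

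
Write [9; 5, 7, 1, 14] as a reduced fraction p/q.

Using pₖ = aₖpₖ₋₁ + pₖ₋₂ and qₖ = aₖqₖ₋₁ + qₖ₋₂:
  k=0: a=9, p=9, q=1
  k=1: a=5, p=46, q=5
  k=2: a=7, p=331, q=36
  k=3: a=1, p=377, q=41
  k=4: a=14, p=5609, q=610

5609/610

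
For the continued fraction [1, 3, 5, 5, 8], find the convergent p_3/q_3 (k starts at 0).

Using pₖ = aₖpₖ₋₁ + pₖ₋₂, qₖ = aₖqₖ₋₁ + qₖ₋₂ (with p₋₁=1, p₋₂=0, q₋₁=0, q₋₂=1):
  k=0: a=1, p=1, q=1
  k=1: a=3, p=4, q=3
  k=2: a=5, p=21, q=16
  k=3: a=5, p=109, q=83

109/83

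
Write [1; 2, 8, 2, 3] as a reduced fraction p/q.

184/125

Fold from the inside: start with 3/1.
  2 + 1/3 = 7/3
  8 + 3/7 = 59/7
  2 + 7/59 = 125/59
  1 + 59/125 = 184/125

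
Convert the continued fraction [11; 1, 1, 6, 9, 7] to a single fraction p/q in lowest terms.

Using pₖ = aₖpₖ₋₁ + pₖ₋₂ and qₖ = aₖqₖ₋₁ + qₖ₋₂:
  k=0: a=11, p=11, q=1
  k=1: a=1, p=12, q=1
  k=2: a=1, p=23, q=2
  k=3: a=6, p=150, q=13
  k=4: a=9, p=1373, q=119
  k=5: a=7, p=9761, q=846

9761/846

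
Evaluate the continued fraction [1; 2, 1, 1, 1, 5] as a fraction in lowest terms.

Fold from the inside: start with 5/1.
  1 + 1/5 = 6/5
  1 + 5/6 = 11/6
  1 + 6/11 = 17/11
  2 + 11/17 = 45/17
  1 + 17/45 = 62/45

62/45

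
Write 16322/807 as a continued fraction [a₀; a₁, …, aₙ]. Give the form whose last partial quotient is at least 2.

[20; 4, 2, 3, 3, 2, 3]

16322 = 20·807 + 182
807 = 4·182 + 79
182 = 2·79 + 24
79 = 3·24 + 7
24 = 3·7 + 3
7 = 2·3 + 1
3 = 3·1 + 0  (stop)
So 16322/807 = [20; 4, 2, 3, 3, 2, 3].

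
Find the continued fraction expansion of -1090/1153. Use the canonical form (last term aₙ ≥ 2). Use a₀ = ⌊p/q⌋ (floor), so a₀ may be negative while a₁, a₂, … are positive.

[-1; 18, 3, 3, 6]

-1090 = -1×1153 + 63
1153 = 18×63 + 19
63 = 3×19 + 6
19 = 3×6 + 1
6 = 6×1 + 0  (stop)
So -1090/1153 = [-1; 18, 3, 3, 6].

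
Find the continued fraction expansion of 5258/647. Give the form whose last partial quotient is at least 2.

5258 = 8×647 + 82
647 = 7×82 + 73
82 = 1×73 + 9
73 = 8×9 + 1
9 = 9×1 + 0  (stop)
So 5258/647 = [8; 7, 1, 8, 9].

[8; 7, 1, 8, 9]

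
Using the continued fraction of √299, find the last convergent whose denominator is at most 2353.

√299 = [17; 3, 2, 3, 34, …] (period length 4).
Convergents:
  p_0/q_0 = 17/1
  p_1/q_1 = 52/3
  p_2/q_2 = 121/7
  p_3/q_3 = 415/24
  p_4/q_4 = 14231/823
  p_5/q_5 = 43108/2493
q_4 = 823 ≤ 2353 < 2493 = q_5, so the answer is 14231/823.

14231/823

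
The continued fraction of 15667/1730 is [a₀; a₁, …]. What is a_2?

15667 = 9·1730 + 97   →  a_0 = 9
1730 = 17·97 + 81   →  a_1 = 17
97 = 1·81 + 16   →  a_2 = 1

1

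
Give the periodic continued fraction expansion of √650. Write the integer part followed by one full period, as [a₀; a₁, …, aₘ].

[25; 2, 50]

a₀ = ⌊√650⌋ = 25.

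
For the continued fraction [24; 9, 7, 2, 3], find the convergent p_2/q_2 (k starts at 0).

1543/64

Using pₖ = aₖpₖ₋₁ + pₖ₋₂, qₖ = aₖqₖ₋₁ + qₖ₋₂ (with p₋₁=1, p₋₂=0, q₋₁=0, q₋₂=1):
  k=0: a=24, p=24, q=1
  k=1: a=9, p=217, q=9
  k=2: a=7, p=1543, q=64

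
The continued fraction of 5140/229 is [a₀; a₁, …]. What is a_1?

2

5140 = 22·229 + 102   →  a_0 = 22
229 = 2·102 + 25   →  a_1 = 2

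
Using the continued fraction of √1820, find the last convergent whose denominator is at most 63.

√1820 = [42; 1, 1, 1, 20, 1, 1, 1, 84, …] (period length 8).
Convergents:
  p_0/q_0 = 42/1
  p_1/q_1 = 43/1
  p_2/q_2 = 85/2
  p_3/q_3 = 128/3
  p_4/q_4 = 2645/62
  p_5/q_5 = 2773/65
q_4 = 62 ≤ 63 < 65 = q_5, so the answer is 2645/62.

2645/62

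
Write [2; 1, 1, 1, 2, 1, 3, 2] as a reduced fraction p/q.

Using pₖ = aₖpₖ₋₁ + pₖ₋₂ and qₖ = aₖqₖ₋₁ + qₖ₋₂:
  k=0: a=2, p=2, q=1
  k=1: a=1, p=3, q=1
  k=2: a=1, p=5, q=2
  k=3: a=1, p=8, q=3
  k=4: a=2, p=21, q=8
  k=5: a=1, p=29, q=11
  k=6: a=3, p=108, q=41
  k=7: a=2, p=245, q=93

245/93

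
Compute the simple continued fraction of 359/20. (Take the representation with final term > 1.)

359 = 17×20 + 19
20 = 1×19 + 1
19 = 19×1 + 0  (stop)
So 359/20 = [17; 1, 19].

[17; 1, 19]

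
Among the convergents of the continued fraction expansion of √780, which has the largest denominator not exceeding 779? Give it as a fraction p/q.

√780 = [27; 1, 12, 1, 54, …] (period length 4).
Convergents:
  p_0/q_0 = 27/1
  p_1/q_1 = 28/1
  p_2/q_2 = 363/13
  p_3/q_3 = 391/14
  p_4/q_4 = 21477/769
  p_5/q_5 = 21868/783
q_4 = 769 ≤ 779 < 783 = q_5, so the answer is 21477/769.

21477/769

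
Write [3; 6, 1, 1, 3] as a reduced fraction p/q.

145/46

Fold from the inside: start with 3/1.
  1 + 1/3 = 4/3
  1 + 3/4 = 7/4
  6 + 4/7 = 46/7
  3 + 7/46 = 145/46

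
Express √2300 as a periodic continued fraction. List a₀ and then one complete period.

a₀ = ⌊√2300⌋ = 47.
With m₀=0, d₀=1 and mₖ₊₁ = dₖaₖ − mₖ, dₖ₊₁ = (n − mₖ₊₁²)/dₖ, aₖ₊₁ = ⌊(a₀+mₖ₊₁)/dₖ₊₁⌋:
  k=1: m=47, d=91, a=1
  k=2: m=44, d=4, a=22
  k=3: m=44, d=91, a=1
  k=4: m=47, d=1, a=94
d=1 and a=2a₀=94 at k=4, so the next step gives (m, d) = (47, 91) again — its k=1 value — and the period has length 4.

[47; 1, 22, 1, 94]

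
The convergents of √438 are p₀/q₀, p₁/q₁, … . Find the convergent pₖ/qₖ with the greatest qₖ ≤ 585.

√438 = [20; 1, 12, 1, 40, …] (period length 4).
Convergents:
  p_0/q_0 = 20/1
  p_1/q_1 = 21/1
  p_2/q_2 = 272/13
  p_3/q_3 = 293/14
  p_4/q_4 = 11992/573
  p_5/q_5 = 12285/587
q_4 = 573 ≤ 585 < 587 = q_5, so the answer is 11992/573.

11992/573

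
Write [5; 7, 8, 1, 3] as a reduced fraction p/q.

Using pₖ = aₖpₖ₋₁ + pₖ₋₂ and qₖ = aₖqₖ₋₁ + qₖ₋₂:
  k=0: a=5, p=5, q=1
  k=1: a=7, p=36, q=7
  k=2: a=8, p=293, q=57
  k=3: a=1, p=329, q=64
  k=4: a=3, p=1280, q=249

1280/249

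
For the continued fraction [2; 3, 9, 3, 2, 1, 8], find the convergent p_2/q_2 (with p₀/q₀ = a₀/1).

Using pₖ = aₖpₖ₋₁ + pₖ₋₂, qₖ = aₖqₖ₋₁ + qₖ₋₂ (with p₋₁=1, p₋₂=0, q₋₁=0, q₋₂=1):
  k=0: a=2, p=2, q=1
  k=1: a=3, p=7, q=3
  k=2: a=9, p=65, q=28

65/28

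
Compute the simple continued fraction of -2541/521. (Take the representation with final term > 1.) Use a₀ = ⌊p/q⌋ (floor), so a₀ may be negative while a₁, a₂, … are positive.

-2541 = -5*521 + 64
521 = 8*64 + 9
64 = 7*9 + 1
9 = 9*1 + 0  (stop)
So -2541/521 = [-5; 8, 7, 9].

[-5; 8, 7, 9]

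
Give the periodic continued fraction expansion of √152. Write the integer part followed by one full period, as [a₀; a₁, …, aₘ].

a₀ = ⌊√152⌋ = 12.

[12; 3, 24]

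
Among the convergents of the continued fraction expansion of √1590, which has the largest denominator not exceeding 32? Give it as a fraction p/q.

√1590 = [39; 1, 6, 1, 78, …] (period length 4).
Convergents:
  p_0/q_0 = 39/1
  p_1/q_1 = 40/1
  p_2/q_2 = 279/7
  p_3/q_3 = 319/8
  p_4/q_4 = 25161/631
q_3 = 8 ≤ 32 < 631 = q_4, so the answer is 319/8.

319/8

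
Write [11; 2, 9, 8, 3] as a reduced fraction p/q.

Using pₖ = aₖpₖ₋₁ + pₖ₋₂ and qₖ = aₖqₖ₋₁ + qₖ₋₂:
  k=0: a=11, p=11, q=1
  k=1: a=2, p=23, q=2
  k=2: a=9, p=218, q=19
  k=3: a=8, p=1767, q=154
  k=4: a=3, p=5519, q=481

5519/481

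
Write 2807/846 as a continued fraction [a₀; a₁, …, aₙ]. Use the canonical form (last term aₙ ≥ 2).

[3; 3, 6, 1, 8, 1, 3]

2807 = 3*846 + 269
846 = 3*269 + 39
269 = 6*39 + 35
39 = 1*35 + 4
35 = 8*4 + 3
4 = 1*3 + 1
3 = 3*1 + 0  (stop)
So 2807/846 = [3; 3, 6, 1, 8, 1, 3].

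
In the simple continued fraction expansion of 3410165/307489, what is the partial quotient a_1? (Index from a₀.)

3410165 = 11·307489 + 27786   →  a_0 = 11
307489 = 11·27786 + 1843   →  a_1 = 11

11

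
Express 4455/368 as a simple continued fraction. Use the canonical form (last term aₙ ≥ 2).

[12; 9, 2, 3, 2, 2]

4455 = 12*368 + 39
368 = 9*39 + 17
39 = 2*17 + 5
17 = 3*5 + 2
5 = 2*2 + 1
2 = 2*1 + 0  (stop)
So 4455/368 = [12; 9, 2, 3, 2, 2].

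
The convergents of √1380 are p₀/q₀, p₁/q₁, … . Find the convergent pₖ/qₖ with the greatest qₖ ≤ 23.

743/20

√1380 = [37; 6, 1, 2, 1, 6, 74, …] (period length 6).
Convergents:
  p_0/q_0 = 37/1
  p_1/q_1 = 223/6
  p_2/q_2 = 260/7
  p_3/q_3 = 743/20
  p_4/q_4 = 1003/27
q_3 = 20 ≤ 23 < 27 = q_4, so the answer is 743/20.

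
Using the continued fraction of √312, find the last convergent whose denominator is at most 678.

5617/318

√312 = [17; 1, 1, 1, 34, …] (period length 4).
Convergents:
  p_0/q_0 = 17/1
  p_1/q_1 = 18/1
  p_2/q_2 = 35/2
  p_3/q_3 = 53/3
  p_4/q_4 = 1837/104
  p_5/q_5 = 1890/107
  p_6/q_6 = 3727/211
  p_7/q_7 = 5617/318
  p_8/q_8 = 194705/11023
q_7 = 318 ≤ 678 < 11023 = q_8, so the answer is 5617/318.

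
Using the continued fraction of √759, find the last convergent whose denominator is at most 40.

551/20

√759 = [27; 1, 1, 4, 1, 1, 54, …] (period length 6).
Convergents:
  p_0/q_0 = 27/1
  p_1/q_1 = 28/1
  p_2/q_2 = 55/2
  p_3/q_3 = 248/9
  p_4/q_4 = 303/11
  p_5/q_5 = 551/20
  p_6/q_6 = 30057/1091
q_5 = 20 ≤ 40 < 1091 = q_6, so the answer is 551/20.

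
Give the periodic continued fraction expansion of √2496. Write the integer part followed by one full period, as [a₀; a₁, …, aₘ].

a₀ = ⌊√2496⌋ = 49.
With m₀=0, d₀=1 and mₖ₊₁ = dₖaₖ − mₖ, dₖ₊₁ = (n − mₖ₊₁²)/dₖ, aₖ₊₁ = ⌊(a₀+mₖ₊₁)/dₖ₊₁⌋:
  k=1: m=49, d=95, a=1
  k=2: m=46, d=4, a=23
  k=3: m=46, d=95, a=1
  k=4: m=49, d=1, a=98
d=1 and a=2a₀=98 at k=4, so the next step gives (m, d) = (49, 95) again — its k=1 value — and the period has length 4.

[49; 1, 23, 1, 98]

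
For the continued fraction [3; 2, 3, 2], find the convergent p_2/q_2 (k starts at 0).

24/7

Using pₖ = aₖpₖ₋₁ + pₖ₋₂, qₖ = aₖqₖ₋₁ + qₖ₋₂ (with p₋₁=1, p₋₂=0, q₋₁=0, q₋₂=1):
  k=0: a=3, p=3, q=1
  k=1: a=2, p=7, q=2
  k=2: a=3, p=24, q=7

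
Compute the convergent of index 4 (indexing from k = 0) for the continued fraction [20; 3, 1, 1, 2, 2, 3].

365/18

Using pₖ = aₖpₖ₋₁ + pₖ₋₂, qₖ = aₖqₖ₋₁ + qₖ₋₂ (with p₋₁=1, p₋₂=0, q₋₁=0, q₋₂=1):
  k=0: a=20, p=20, q=1
  k=1: a=3, p=61, q=3
  k=2: a=1, p=81, q=4
  k=3: a=1, p=142, q=7
  k=4: a=2, p=365, q=18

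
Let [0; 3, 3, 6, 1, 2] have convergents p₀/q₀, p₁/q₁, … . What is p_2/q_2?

3/10

Using pₖ = aₖpₖ₋₁ + pₖ₋₂, qₖ = aₖqₖ₋₁ + qₖ₋₂ (with p₋₁=1, p₋₂=0, q₋₁=0, q₋₂=1):
  k=0: a=0, p=0, q=1
  k=1: a=3, p=1, q=3
  k=2: a=3, p=3, q=10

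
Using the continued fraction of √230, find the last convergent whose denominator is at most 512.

√230 = [15; 6, 30, …] (period length 2).
Convergents:
  p_0/q_0 = 15/1
  p_1/q_1 = 91/6
  p_2/q_2 = 2745/181
  p_3/q_3 = 16561/1092
q_2 = 181 ≤ 512 < 1092 = q_3, so the answer is 2745/181.

2745/181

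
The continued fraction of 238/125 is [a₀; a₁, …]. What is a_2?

9

238 = 1·125 + 113   →  a_0 = 1
125 = 1·113 + 12   →  a_1 = 1
113 = 9·12 + 5   →  a_2 = 9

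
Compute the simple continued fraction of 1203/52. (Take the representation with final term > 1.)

1203 = 23*52 + 7
52 = 7*7 + 3
7 = 2*3 + 1
3 = 3*1 + 0  (stop)
So 1203/52 = [23; 7, 2, 3].

[23; 7, 2, 3]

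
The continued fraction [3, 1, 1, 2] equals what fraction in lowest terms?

Using pₖ = aₖpₖ₋₁ + pₖ₋₂ and qₖ = aₖqₖ₋₁ + qₖ₋₂:
  k=0: a=3, p=3, q=1
  k=1: a=1, p=4, q=1
  k=2: a=1, p=7, q=2
  k=3: a=2, p=18, q=5

18/5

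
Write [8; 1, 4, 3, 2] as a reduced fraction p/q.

Using pₖ = aₖpₖ₋₁ + pₖ₋₂ and qₖ = aₖqₖ₋₁ + qₖ₋₂:
  k=0: a=8, p=8, q=1
  k=1: a=1, p=9, q=1
  k=2: a=4, p=44, q=5
  k=3: a=3, p=141, q=16
  k=4: a=2, p=326, q=37

326/37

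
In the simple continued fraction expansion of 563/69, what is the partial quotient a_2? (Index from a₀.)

3

563 = 8·69 + 11   →  a_0 = 8
69 = 6·11 + 3   →  a_1 = 6
11 = 3·3 + 2   →  a_2 = 3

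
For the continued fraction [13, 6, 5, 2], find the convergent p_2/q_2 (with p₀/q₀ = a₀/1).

408/31

Using pₖ = aₖpₖ₋₁ + pₖ₋₂, qₖ = aₖqₖ₋₁ + qₖ₋₂ (with p₋₁=1, p₋₂=0, q₋₁=0, q₋₂=1):
  k=0: a=13, p=13, q=1
  k=1: a=6, p=79, q=6
  k=2: a=5, p=408, q=31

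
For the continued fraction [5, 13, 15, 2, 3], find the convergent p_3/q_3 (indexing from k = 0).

2056/405

Using pₖ = aₖpₖ₋₁ + pₖ₋₂, qₖ = aₖqₖ₋₁ + qₖ₋₂ (with p₋₁=1, p₋₂=0, q₋₁=0, q₋₂=1):
  k=0: a=5, p=5, q=1
  k=1: a=13, p=66, q=13
  k=2: a=15, p=995, q=196
  k=3: a=2, p=2056, q=405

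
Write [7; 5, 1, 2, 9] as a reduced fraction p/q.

1141/159

Fold from the inside: start with 9/1.
  2 + 1/9 = 19/9
  1 + 9/19 = 28/19
  5 + 19/28 = 159/28
  7 + 28/159 = 1141/159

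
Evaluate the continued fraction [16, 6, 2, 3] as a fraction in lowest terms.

Using pₖ = aₖpₖ₋₁ + pₖ₋₂ and qₖ = aₖqₖ₋₁ + qₖ₋₂:
  k=0: a=16, p=16, q=1
  k=1: a=6, p=97, q=6
  k=2: a=2, p=210, q=13
  k=3: a=3, p=727, q=45

727/45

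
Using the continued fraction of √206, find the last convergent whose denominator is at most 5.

√206 = [14; 2, 1, 5, 14, 5, 1, 2, 28, …] (period length 8).
Convergents:
  p_0/q_0 = 14/1
  p_1/q_1 = 29/2
  p_2/q_2 = 43/3
  p_3/q_3 = 244/17
q_2 = 3 ≤ 5 < 17 = q_3, so the answer is 43/3.

43/3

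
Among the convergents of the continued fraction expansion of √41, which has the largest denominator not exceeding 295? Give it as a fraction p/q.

826/129

√41 = [6; 2, 2, 12, …] (period length 3).
Convergents:
  p_0/q_0 = 6/1
  p_1/q_1 = 13/2
  p_2/q_2 = 32/5
  p_3/q_3 = 397/62
  p_4/q_4 = 826/129
  p_5/q_5 = 2049/320
q_4 = 129 ≤ 295 < 320 = q_5, so the answer is 826/129.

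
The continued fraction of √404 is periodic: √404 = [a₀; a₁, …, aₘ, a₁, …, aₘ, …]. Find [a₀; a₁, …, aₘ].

[20; 10, 40]

a₀ = ⌊√404⌋ = 20.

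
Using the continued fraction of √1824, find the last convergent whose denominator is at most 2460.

√1824 = [42; 1, 2, 2, 2, 1, 84, …] (period length 6).
Convergents:
  p_0/q_0 = 42/1
  p_1/q_1 = 43/1
  p_2/q_2 = 128/3
  p_3/q_3 = 299/7
  p_4/q_4 = 726/17
  p_5/q_5 = 1025/24
  p_6/q_6 = 86826/2033
  p_7/q_7 = 87851/2057
  p_8/q_8 = 262528/6147
q_7 = 2057 ≤ 2460 < 6147 = q_8, so the answer is 87851/2057.

87851/2057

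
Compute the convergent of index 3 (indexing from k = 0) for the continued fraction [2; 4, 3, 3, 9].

Using pₖ = aₖpₖ₋₁ + pₖ₋₂, qₖ = aₖqₖ₋₁ + qₖ₋₂ (with p₋₁=1, p₋₂=0, q₋₁=0, q₋₂=1):
  k=0: a=2, p=2, q=1
  k=1: a=4, p=9, q=4
  k=2: a=3, p=29, q=13
  k=3: a=3, p=96, q=43

96/43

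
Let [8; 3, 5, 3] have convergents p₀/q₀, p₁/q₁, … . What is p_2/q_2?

Using pₖ = aₖpₖ₋₁ + pₖ₋₂, qₖ = aₖqₖ₋₁ + qₖ₋₂ (with p₋₁=1, p₋₂=0, q₋₁=0, q₋₂=1):
  k=0: a=8, p=8, q=1
  k=1: a=3, p=25, q=3
  k=2: a=5, p=133, q=16

133/16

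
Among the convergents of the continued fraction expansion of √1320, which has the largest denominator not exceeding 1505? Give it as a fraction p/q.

√1320 = [36; 3, 72, …] (period length 2).
Convergents:
  p_0/q_0 = 36/1
  p_1/q_1 = 109/3
  p_2/q_2 = 7884/217
  p_3/q_3 = 23761/654
  p_4/q_4 = 1718676/47305
q_3 = 654 ≤ 1505 < 47305 = q_4, so the answer is 23761/654.

23761/654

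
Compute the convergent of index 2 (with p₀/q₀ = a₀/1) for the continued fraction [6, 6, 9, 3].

339/55

Using pₖ = aₖpₖ₋₁ + pₖ₋₂, qₖ = aₖqₖ₋₁ + qₖ₋₂ (with p₋₁=1, p₋₂=0, q₋₁=0, q₋₂=1):
  k=0: a=6, p=6, q=1
  k=1: a=6, p=37, q=6
  k=2: a=9, p=339, q=55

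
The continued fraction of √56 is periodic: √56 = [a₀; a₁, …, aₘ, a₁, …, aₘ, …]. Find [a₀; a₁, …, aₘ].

[7; 2, 14]

a₀ = ⌊√56⌋ = 7.
With m₀=0, d₀=1 and mₖ₊₁ = dₖaₖ − mₖ, dₖ₊₁ = (n − mₖ₊₁²)/dₖ, aₖ₊₁ = ⌊(a₀+mₖ₊₁)/dₖ₊₁⌋:
  k=1: m=7, d=7, a=2
  k=2: m=7, d=1, a=14
d=1 and a=2a₀=14 at k=2, so the next step gives (m, d) = (7, 7) again — its k=1 value — and the period has length 2.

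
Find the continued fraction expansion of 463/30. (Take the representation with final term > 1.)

463 = 15*30 + 13
30 = 2*13 + 4
13 = 3*4 + 1
4 = 4*1 + 0  (stop)
So 463/30 = [15; 2, 3, 4].

[15; 2, 3, 4]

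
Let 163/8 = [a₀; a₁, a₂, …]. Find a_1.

163 = 20·8 + 3   →  a_0 = 20
8 = 2·3 + 2   →  a_1 = 2

2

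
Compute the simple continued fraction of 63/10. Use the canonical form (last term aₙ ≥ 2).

63 = 6×10 + 3
10 = 3×3 + 1
3 = 3×1 + 0  (stop)
So 63/10 = [6; 3, 3].

[6; 3, 3]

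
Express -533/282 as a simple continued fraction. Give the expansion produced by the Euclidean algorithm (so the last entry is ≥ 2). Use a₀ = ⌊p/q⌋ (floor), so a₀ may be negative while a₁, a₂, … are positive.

[-2; 9, 10, 3]

-533 = -2×282 + 31
282 = 9×31 + 3
31 = 10×3 + 1
3 = 3×1 + 0  (stop)
So -533/282 = [-2; 9, 10, 3].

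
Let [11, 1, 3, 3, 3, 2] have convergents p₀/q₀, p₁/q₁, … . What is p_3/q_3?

153/13

Using pₖ = aₖpₖ₋₁ + pₖ₋₂, qₖ = aₖqₖ₋₁ + qₖ₋₂ (with p₋₁=1, p₋₂=0, q₋₁=0, q₋₂=1):
  k=0: a=11, p=11, q=1
  k=1: a=1, p=12, q=1
  k=2: a=3, p=47, q=4
  k=3: a=3, p=153, q=13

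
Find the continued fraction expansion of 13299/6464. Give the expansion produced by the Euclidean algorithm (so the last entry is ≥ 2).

13299 = 2·6464 + 371
6464 = 17·371 + 157
371 = 2·157 + 57
157 = 2·57 + 43
57 = 1·43 + 14
43 = 3·14 + 1
14 = 14·1 + 0  (stop)
So 13299/6464 = [2; 17, 2, 2, 1, 3, 14].

[2; 17, 2, 2, 1, 3, 14]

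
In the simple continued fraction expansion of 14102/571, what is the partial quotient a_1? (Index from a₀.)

14102 = 24·571 + 398   →  a_0 = 24
571 = 1·398 + 173   →  a_1 = 1

1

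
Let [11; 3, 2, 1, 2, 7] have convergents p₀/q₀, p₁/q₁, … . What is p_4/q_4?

Using pₖ = aₖpₖ₋₁ + pₖ₋₂, qₖ = aₖqₖ₋₁ + qₖ₋₂ (with p₋₁=1, p₋₂=0, q₋₁=0, q₋₂=1):
  k=0: a=11, p=11, q=1
  k=1: a=3, p=34, q=3
  k=2: a=2, p=79, q=7
  k=3: a=1, p=113, q=10
  k=4: a=2, p=305, q=27

305/27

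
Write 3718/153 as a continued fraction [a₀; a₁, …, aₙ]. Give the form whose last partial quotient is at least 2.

3718 = 24×153 + 46
153 = 3×46 + 15
46 = 3×15 + 1
15 = 15×1 + 0  (stop)
So 3718/153 = [24; 3, 3, 15].

[24; 3, 3, 15]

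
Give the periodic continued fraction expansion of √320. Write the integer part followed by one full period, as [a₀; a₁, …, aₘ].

a₀ = ⌊√320⌋ = 17.
With m₀=0, d₀=1 and mₖ₊₁ = dₖaₖ − mₖ, dₖ₊₁ = (n − mₖ₊₁²)/dₖ, aₖ₊₁ = ⌊(a₀+mₖ₊₁)/dₖ₊₁⌋:
  k=1: m=17, d=31, a=1
  k=2: m=14, d=4, a=7
  k=3: m=14, d=31, a=1
  k=4: m=17, d=1, a=34
d=1 and a=2a₀=34 at k=4, so the next step gives (m, d) = (17, 31) again — its k=1 value — and the period has length 4.

[17; 1, 7, 1, 34]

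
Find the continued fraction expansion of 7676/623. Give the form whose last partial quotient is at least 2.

7676 = 12·623 + 200
623 = 3·200 + 23
200 = 8·23 + 16
23 = 1·16 + 7
16 = 2·7 + 2
7 = 3·2 + 1
2 = 2·1 + 0  (stop)
So 7676/623 = [12; 3, 8, 1, 2, 3, 2].

[12; 3, 8, 1, 2, 3, 2]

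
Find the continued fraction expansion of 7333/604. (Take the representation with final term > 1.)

[12; 7, 9, 2, 4]

7333 = 12*604 + 85
604 = 7*85 + 9
85 = 9*9 + 4
9 = 2*4 + 1
4 = 4*1 + 0  (stop)
So 7333/604 = [12; 7, 9, 2, 4].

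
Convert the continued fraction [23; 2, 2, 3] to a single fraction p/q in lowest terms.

Fold from the inside: start with 3/1.
  2 + 1/3 = 7/3
  2 + 3/7 = 17/7
  23 + 7/17 = 398/17

398/17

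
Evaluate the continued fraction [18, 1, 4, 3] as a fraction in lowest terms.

Fold from the inside: start with 3/1.
  4 + 1/3 = 13/3
  1 + 3/13 = 16/13
  18 + 13/16 = 301/16

301/16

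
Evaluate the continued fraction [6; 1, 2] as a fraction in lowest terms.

Using pₖ = aₖpₖ₋₁ + pₖ₋₂ and qₖ = aₖqₖ₋₁ + qₖ₋₂:
  k=0: a=6, p=6, q=1
  k=1: a=1, p=7, q=1
  k=2: a=2, p=20, q=3

20/3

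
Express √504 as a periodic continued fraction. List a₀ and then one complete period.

[22; 2, 4, 2, 44]

a₀ = ⌊√504⌋ = 22.
With m₀=0, d₀=1 and mₖ₊₁ = dₖaₖ − mₖ, dₖ₊₁ = (n − mₖ₊₁²)/dₖ, aₖ₊₁ = ⌊(a₀+mₖ₊₁)/dₖ₊₁⌋:
  k=1: m=22, d=20, a=2
  k=2: m=18, d=9, a=4
  k=3: m=18, d=20, a=2
  k=4: m=22, d=1, a=44
d=1 and a=2a₀=44 at k=4, so the next step gives (m, d) = (22, 20) again — its k=1 value — and the period has length 4.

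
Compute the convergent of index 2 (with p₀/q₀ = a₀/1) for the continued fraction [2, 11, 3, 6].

Using pₖ = aₖpₖ₋₁ + pₖ₋₂, qₖ = aₖqₖ₋₁ + qₖ₋₂ (with p₋₁=1, p₋₂=0, q₋₁=0, q₋₂=1):
  k=0: a=2, p=2, q=1
  k=1: a=11, p=23, q=11
  k=2: a=3, p=71, q=34

71/34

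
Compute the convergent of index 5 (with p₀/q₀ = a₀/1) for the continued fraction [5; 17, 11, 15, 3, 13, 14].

586403/115924

Using pₖ = aₖpₖ₋₁ + pₖ₋₂, qₖ = aₖqₖ₋₁ + qₖ₋₂ (with p₋₁=1, p₋₂=0, q₋₁=0, q₋₂=1):
  k=0: a=5, p=5, q=1
  k=1: a=17, p=86, q=17
  k=2: a=11, p=951, q=188
  k=3: a=15, p=14351, q=2837
  k=4: a=3, p=44004, q=8699
  k=5: a=13, p=586403, q=115924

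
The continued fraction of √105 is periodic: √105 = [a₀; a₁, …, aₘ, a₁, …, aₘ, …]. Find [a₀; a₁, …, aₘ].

a₀ = ⌊√105⌋ = 10.
With m₀=0, d₀=1 and mₖ₊₁ = dₖaₖ − mₖ, dₖ₊₁ = (n − mₖ₊₁²)/dₖ, aₖ₊₁ = ⌊(a₀+mₖ₊₁)/dₖ₊₁⌋:
  k=1: m=10, d=5, a=4
  k=2: m=10, d=1, a=20
d=1 and a=2a₀=20 at k=2, so the next step gives (m, d) = (10, 5) again — its k=1 value — and the period has length 2.

[10; 4, 20]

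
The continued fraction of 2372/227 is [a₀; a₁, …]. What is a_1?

2

2372 = 10·227 + 102   →  a_0 = 10
227 = 2·102 + 23   →  a_1 = 2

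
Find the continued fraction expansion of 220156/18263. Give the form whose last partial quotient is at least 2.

220156 = 12×18263 + 1000
18263 = 18×1000 + 263
1000 = 3×263 + 211
263 = 1×211 + 52
211 = 4×52 + 3
52 = 17×3 + 1
3 = 3×1 + 0  (stop)
So 220156/18263 = [12; 18, 3, 1, 4, 17, 3].

[12; 18, 3, 1, 4, 17, 3]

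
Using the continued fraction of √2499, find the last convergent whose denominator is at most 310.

√2499 = [49; 1, 98, …] (period length 2).
Convergents:
  p_0/q_0 = 49/1
  p_1/q_1 = 50/1
  p_2/q_2 = 4949/99
  p_3/q_3 = 4999/100
  p_4/q_4 = 494851/9899
q_3 = 100 ≤ 310 < 9899 = q_4, so the answer is 4999/100.

4999/100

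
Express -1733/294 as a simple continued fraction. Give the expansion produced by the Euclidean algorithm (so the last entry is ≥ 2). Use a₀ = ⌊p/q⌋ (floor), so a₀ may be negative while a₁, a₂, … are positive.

-1733 = -6*294 + 31
294 = 9*31 + 15
31 = 2*15 + 1
15 = 15*1 + 0  (stop)
So -1733/294 = [-6; 9, 2, 15].

[-6; 9, 2, 15]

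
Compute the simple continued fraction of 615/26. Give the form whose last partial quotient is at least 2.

[23; 1, 1, 1, 8]

615 = 23×26 + 17
26 = 1×17 + 9
17 = 1×9 + 8
9 = 1×8 + 1
8 = 8×1 + 0  (stop)
So 615/26 = [23; 1, 1, 1, 8].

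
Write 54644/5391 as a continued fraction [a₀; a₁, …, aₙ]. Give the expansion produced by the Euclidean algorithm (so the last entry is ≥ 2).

54644 = 10*5391 + 734
5391 = 7*734 + 253
734 = 2*253 + 228
253 = 1*228 + 25
228 = 9*25 + 3
25 = 8*3 + 1
3 = 3*1 + 0  (stop)
So 54644/5391 = [10; 7, 2, 1, 9, 8, 3].

[10; 7, 2, 1, 9, 8, 3]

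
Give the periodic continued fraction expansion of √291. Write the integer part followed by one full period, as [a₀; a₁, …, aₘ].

a₀ = ⌊√291⌋ = 17.
With m₀=0, d₀=1 and mₖ₊₁ = dₖaₖ − mₖ, dₖ₊₁ = (n − mₖ₊₁²)/dₖ, aₖ₊₁ = ⌊(a₀+mₖ₊₁)/dₖ₊₁⌋:
  k=1: m=17, d=2, a=17
  k=2: m=17, d=1, a=34
d=1 and a=2a₀=34 at k=2, so the next step gives (m, d) = (17, 2) again — its k=1 value — and the period has length 2.

[17; 17, 34]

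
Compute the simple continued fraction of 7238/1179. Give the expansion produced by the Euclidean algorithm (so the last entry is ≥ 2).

7238 = 6*1179 + 164
1179 = 7*164 + 31
164 = 5*31 + 9
31 = 3*9 + 4
9 = 2*4 + 1
4 = 4*1 + 0  (stop)
So 7238/1179 = [6; 7, 5, 3, 2, 4].

[6; 7, 5, 3, 2, 4]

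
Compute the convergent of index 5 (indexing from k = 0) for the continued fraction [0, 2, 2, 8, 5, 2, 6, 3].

191/472

Using pₖ = aₖpₖ₋₁ + pₖ₋₂, qₖ = aₖqₖ₋₁ + qₖ₋₂ (with p₋₁=1, p₋₂=0, q₋₁=0, q₋₂=1):
  k=0: a=0, p=0, q=1
  k=1: a=2, p=1, q=2
  k=2: a=2, p=2, q=5
  k=3: a=8, p=17, q=42
  k=4: a=5, p=87, q=215
  k=5: a=2, p=191, q=472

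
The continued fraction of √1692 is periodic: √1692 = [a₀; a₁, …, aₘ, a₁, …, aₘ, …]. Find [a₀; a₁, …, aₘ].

a₀ = ⌊√1692⌋ = 41.
With m₀=0, d₀=1 and mₖ₊₁ = dₖaₖ − mₖ, dₖ₊₁ = (n − mₖ₊₁²)/dₖ, aₖ₊₁ = ⌊(a₀+mₖ₊₁)/dₖ₊₁⌋:
  k=1: m=41, d=11, a=7
  k=2: m=36, d=36, a=2
  k=3: m=36, d=11, a=7
  k=4: m=41, d=1, a=82
d=1 and a=2a₀=82 at k=4, so the next step gives (m, d) = (41, 11) again — its k=1 value — and the period has length 4.

[41; 7, 2, 7, 82]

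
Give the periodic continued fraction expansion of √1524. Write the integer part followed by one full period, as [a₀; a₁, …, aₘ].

[39; 26, 78]

a₀ = ⌊√1524⌋ = 39.
With m₀=0, d₀=1 and mₖ₊₁ = dₖaₖ − mₖ, dₖ₊₁ = (n − mₖ₊₁²)/dₖ, aₖ₊₁ = ⌊(a₀+mₖ₊₁)/dₖ₊₁⌋:
  k=1: m=39, d=3, a=26
  k=2: m=39, d=1, a=78
d=1 and a=2a₀=78 at k=2, so the next step gives (m, d) = (39, 3) again — its k=1 value — and the period has length 2.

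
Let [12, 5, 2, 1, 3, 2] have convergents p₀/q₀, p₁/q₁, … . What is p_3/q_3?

Using pₖ = aₖpₖ₋₁ + pₖ₋₂, qₖ = aₖqₖ₋₁ + qₖ₋₂ (with p₋₁=1, p₋₂=0, q₋₁=0, q₋₂=1):
  k=0: a=12, p=12, q=1
  k=1: a=5, p=61, q=5
  k=2: a=2, p=134, q=11
  k=3: a=1, p=195, q=16

195/16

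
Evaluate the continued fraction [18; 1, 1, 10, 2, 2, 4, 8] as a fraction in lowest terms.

Using pₖ = aₖpₖ₋₁ + pₖ₋₂ and qₖ = aₖqₖ₋₁ + qₖ₋₂:
  k=0: a=18, p=18, q=1
  k=1: a=1, p=19, q=1
  k=2: a=1, p=37, q=2
  k=3: a=10, p=389, q=21
  k=4: a=2, p=815, q=44
  k=5: a=2, p=2019, q=109
  k=6: a=4, p=8891, q=480
  k=7: a=8, p=73147, q=3949

73147/3949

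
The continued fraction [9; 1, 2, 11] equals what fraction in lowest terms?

329/34

Fold from the inside: start with 11/1.
  2 + 1/11 = 23/11
  1 + 11/23 = 34/23
  9 + 23/34 = 329/34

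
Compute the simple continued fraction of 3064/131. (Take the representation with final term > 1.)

[23; 2, 1, 1, 3, 7]

3064 = 23×131 + 51
131 = 2×51 + 29
51 = 1×29 + 22
29 = 1×22 + 7
22 = 3×7 + 1
7 = 7×1 + 0  (stop)
So 3064/131 = [23; 2, 1, 1, 3, 7].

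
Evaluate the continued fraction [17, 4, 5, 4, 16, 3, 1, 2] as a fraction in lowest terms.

275525/15983

Fold from the inside: start with 2/1.
  1 + 1/2 = 3/2
  3 + 2/3 = 11/3
  16 + 3/11 = 179/11
  4 + 11/179 = 727/179
  5 + 179/727 = 3814/727
  4 + 727/3814 = 15983/3814
  17 + 3814/15983 = 275525/15983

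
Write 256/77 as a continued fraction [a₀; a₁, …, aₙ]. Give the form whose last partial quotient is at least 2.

[3; 3, 12, 2]

256 = 3·77 + 25
77 = 3·25 + 2
25 = 12·2 + 1
2 = 2·1 + 0  (stop)
So 256/77 = [3; 3, 12, 2].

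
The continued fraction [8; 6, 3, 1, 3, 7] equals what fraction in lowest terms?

Using pₖ = aₖpₖ₋₁ + pₖ₋₂ and qₖ = aₖqₖ₋₁ + qₖ₋₂:
  k=0: a=8, p=8, q=1
  k=1: a=6, p=49, q=6
  k=2: a=3, p=155, q=19
  k=3: a=1, p=204, q=25
  k=4: a=3, p=767, q=94
  k=5: a=7, p=5573, q=683

5573/683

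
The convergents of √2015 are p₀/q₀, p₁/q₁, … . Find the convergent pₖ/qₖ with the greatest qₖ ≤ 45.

404/9

√2015 = [44; 1, 7, 1, 88, …] (period length 4).
Convergents:
  p_0/q_0 = 44/1
  p_1/q_1 = 45/1
  p_2/q_2 = 359/8
  p_3/q_3 = 404/9
  p_4/q_4 = 35911/800
q_3 = 9 ≤ 45 < 800 = q_4, so the answer is 404/9.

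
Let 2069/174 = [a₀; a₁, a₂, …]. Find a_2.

2069 = 11·174 + 155   →  a_0 = 11
174 = 1·155 + 19   →  a_1 = 1
155 = 8·19 + 3   →  a_2 = 8

8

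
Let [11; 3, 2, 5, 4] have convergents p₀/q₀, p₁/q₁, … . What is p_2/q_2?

79/7

Using pₖ = aₖpₖ₋₁ + pₖ₋₂, qₖ = aₖqₖ₋₁ + qₖ₋₂ (with p₋₁=1, p₋₂=0, q₋₁=0, q₋₂=1):
  k=0: a=11, p=11, q=1
  k=1: a=3, p=34, q=3
  k=2: a=2, p=79, q=7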